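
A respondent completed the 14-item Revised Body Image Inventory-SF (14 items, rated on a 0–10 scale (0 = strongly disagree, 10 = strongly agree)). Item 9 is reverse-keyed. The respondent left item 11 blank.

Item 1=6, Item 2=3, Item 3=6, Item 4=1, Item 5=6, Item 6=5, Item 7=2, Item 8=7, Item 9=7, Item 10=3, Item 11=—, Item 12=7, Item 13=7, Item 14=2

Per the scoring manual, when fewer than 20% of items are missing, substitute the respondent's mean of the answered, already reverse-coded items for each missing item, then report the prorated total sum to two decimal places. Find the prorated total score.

62.46

Reverse-coded (on a 0–10 scale, reversed = 10 − raw):
  item 9: 10 − 7 = 3
Completed scored items (13 of 14): 6, 3, 6, 1, 6, 5, 2, 7, 3, 3, 7, 7, 2; sum = 58.
Person mean = 58 / 13 ≈ 4.4615
Prorated total = (58 / 13) × 14 = 62.46 (to 2 dp)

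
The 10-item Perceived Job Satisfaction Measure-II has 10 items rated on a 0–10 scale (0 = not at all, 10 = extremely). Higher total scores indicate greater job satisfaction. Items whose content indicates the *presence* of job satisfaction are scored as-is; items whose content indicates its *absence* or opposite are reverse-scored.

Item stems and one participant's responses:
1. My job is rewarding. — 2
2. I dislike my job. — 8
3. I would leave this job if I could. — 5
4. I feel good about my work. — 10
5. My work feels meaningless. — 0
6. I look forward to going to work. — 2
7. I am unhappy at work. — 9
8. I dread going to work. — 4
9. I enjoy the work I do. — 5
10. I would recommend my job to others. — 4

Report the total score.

Items 2, 3, 5, 7, 8 describe the absence/opposite of job satisfaction → reverse-score.
reverse-coded value = 10 − response.
  item 1: 2
  item 2: 10 − 8 = 2
  item 3: 10 − 5 = 5
  item 4: 10
  item 5: 10 − 0 = 10
  item 6: 2
  item 7: 10 − 9 = 1
  item 8: 10 − 4 = 6
  item 9: 5
  item 10: 4
Total = 2 + 2 + 5 + 10 + 10 + 2 + 1 + 6 + 5 + 4 = 47

47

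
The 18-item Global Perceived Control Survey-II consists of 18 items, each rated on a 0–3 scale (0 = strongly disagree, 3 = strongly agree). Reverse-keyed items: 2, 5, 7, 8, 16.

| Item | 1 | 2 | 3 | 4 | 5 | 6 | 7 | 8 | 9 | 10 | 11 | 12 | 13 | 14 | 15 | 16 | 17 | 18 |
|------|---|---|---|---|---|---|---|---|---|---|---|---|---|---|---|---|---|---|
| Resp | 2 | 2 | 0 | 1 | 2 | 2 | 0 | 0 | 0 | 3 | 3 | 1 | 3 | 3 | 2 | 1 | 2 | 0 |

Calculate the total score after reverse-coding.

32

Raw sum = 27. Reverse-keyed items: 2, 5, 7, 8, 16; their raw sum = 5.
Each reversal replaces raw with 3 − raw, changing the total by 3 − 2·raw per item.
Total = 27 + 5·3 − 2·5 = 27 + 15 − 10 = 32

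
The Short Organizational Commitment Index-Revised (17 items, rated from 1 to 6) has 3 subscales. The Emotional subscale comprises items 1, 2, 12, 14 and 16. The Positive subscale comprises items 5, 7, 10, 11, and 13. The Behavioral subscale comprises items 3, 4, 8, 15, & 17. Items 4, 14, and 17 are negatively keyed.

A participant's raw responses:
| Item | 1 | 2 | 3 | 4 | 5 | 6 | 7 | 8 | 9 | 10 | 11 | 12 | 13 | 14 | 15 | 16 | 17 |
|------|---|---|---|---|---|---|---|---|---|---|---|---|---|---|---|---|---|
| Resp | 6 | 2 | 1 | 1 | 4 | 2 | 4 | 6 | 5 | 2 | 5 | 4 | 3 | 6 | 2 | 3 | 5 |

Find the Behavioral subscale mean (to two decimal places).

Behavioral items: 3, 4, 8, 15, 17.
Of these, items 4 & 17 are negatively keyed; reversed = (1+6) − raw = 7 − raw.
  item 3: 1
  item 4: 7 − 1 = 6
  item 8: 6
  item 15: 2
  item 17: 7 − 5 = 2
Sum = 1 + 6 + 6 + 2 + 2 = 17
Mean = 17 / 5 = 3.40

3.40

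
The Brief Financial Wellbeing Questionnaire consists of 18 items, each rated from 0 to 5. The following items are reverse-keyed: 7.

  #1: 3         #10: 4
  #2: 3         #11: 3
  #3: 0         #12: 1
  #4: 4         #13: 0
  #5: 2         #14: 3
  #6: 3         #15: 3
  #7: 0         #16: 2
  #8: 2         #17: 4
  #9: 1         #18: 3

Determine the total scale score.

Raw sum = 41. Reverse-keyed items: 7; their raw sum = 0.
Each reversal replaces raw with 5 − raw, changing the total by 5 − 2·raw per item.
Total = 41 + 1·5 − 2·0 = 41 + 5 − 0 = 46

46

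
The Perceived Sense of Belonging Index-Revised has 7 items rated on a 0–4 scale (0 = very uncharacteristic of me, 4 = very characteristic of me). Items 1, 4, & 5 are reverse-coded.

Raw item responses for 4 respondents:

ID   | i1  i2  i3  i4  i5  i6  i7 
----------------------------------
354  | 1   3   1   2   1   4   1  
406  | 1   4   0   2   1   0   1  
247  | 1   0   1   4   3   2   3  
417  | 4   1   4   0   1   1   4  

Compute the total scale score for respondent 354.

Respondent 354 raw: 1, 3, 1, 2, 1, 4, 1.
Reverse-coded (on a 0–4 scale, reversed = 4 − raw):
  item 1: 4 − 1 = 3
  item 2: 3
  item 3: 1
  item 4: 4 − 2 = 2
  item 5: 4 − 1 = 3
  item 6: 4
  item 7: 1
Sum = 3 + 3 + 1 + 2 + 3 + 4 + 1 = 17

17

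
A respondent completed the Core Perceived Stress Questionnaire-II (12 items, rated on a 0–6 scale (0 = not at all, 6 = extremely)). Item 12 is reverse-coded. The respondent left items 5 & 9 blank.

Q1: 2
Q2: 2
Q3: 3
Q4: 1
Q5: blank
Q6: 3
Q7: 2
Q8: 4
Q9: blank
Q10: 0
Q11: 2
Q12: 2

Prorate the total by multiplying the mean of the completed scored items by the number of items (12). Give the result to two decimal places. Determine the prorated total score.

27.60

Reverse-coded (reversed = (0+6) − raw = 6 − raw):
  item 12: 6 − 2 = 4
Completed scored items (10 of 12): 2, 2, 3, 1, 3, 2, 4, 0, 2, 4; sum = 23.
Person mean = 23 / 10 ≈ 2.3000
Prorated total = (23 / 10) × 12 = 27.60 (to 2 dp)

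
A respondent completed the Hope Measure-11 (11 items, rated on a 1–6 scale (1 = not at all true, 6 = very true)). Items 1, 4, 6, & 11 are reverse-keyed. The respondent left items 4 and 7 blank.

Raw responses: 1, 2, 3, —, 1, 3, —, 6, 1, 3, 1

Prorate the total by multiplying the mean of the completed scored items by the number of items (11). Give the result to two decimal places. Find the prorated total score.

39.11

Reverse-coded (reverse-coded value = 7 − response):
  item 1: 7 − 1 = 6
  item 6: 7 − 3 = 4
  item 11: 7 − 1 = 6
Completed scored items (9 of 11): 6, 2, 3, 1, 4, 6, 1, 3, 6; sum = 32.
Person mean = 32 / 9 ≈ 3.5556
Prorated total = (32 / 9) × 11 = 39.11 (to 2 dp)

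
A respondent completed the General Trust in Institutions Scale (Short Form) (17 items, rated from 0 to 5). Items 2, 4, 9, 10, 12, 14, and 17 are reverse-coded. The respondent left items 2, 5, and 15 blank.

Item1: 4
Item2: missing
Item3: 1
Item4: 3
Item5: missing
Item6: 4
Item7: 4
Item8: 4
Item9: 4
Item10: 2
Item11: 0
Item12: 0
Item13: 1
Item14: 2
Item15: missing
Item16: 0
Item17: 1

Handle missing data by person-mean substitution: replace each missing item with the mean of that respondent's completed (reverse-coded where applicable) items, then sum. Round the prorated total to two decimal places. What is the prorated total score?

43.71

Reverse-coded (reversed = (0+5) − raw = 5 − raw):
  item 4: 5 − 3 = 2
  item 9: 5 − 4 = 1
  item 10: 5 − 2 = 3
  item 12: 5 − 0 = 5
  item 14: 5 − 2 = 3
  item 17: 5 − 1 = 4
Completed scored items (14 of 17): 4, 1, 2, 4, 4, 4, 1, 3, 0, 5, 1, 3, 0, 4; sum = 36.
Person mean = 36 / 14 ≈ 2.5714
Prorated total = (36 / 14) × 17 = 43.71 (to 2 dp)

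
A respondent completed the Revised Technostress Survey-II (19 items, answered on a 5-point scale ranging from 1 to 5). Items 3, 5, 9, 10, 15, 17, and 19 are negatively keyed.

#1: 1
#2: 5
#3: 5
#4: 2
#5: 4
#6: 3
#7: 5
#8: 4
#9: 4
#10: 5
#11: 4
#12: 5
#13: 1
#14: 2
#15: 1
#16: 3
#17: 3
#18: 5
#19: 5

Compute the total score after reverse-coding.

55

Apply reverse scoring (on a 1–5 scale, reversed = 6 − raw):
  item 3: 6 − 5 = 1
  item 5: 6 − 4 = 2
  item 9: 6 − 4 = 2
  item 10: 6 − 5 = 1
  item 15: 6 − 1 = 5
  item 17: 6 − 3 = 3
  item 19: 6 − 5 = 1
Scored items: 1, 5, 1, 2, 2, 3, 5, 4, 2, 1, 4, 5, 1, 2, 5, 3, 3, 5, 1
Total = 1 + 5 + 1 + 2 + 2 + 3 + 5 + 4 + 2 + 1 + 4 + 5 + 1 + 2 + 5 + 3 + 3 + 5 + 1 = 55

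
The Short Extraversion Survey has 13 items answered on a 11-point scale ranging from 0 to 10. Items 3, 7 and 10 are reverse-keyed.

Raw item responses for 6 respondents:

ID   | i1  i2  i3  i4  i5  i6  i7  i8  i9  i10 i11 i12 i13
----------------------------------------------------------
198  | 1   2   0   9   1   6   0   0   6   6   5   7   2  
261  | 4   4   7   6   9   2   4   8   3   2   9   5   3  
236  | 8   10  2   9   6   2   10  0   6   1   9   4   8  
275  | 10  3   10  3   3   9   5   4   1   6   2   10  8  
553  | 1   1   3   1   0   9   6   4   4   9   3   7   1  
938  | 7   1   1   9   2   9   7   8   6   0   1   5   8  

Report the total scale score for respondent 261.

Respondent 261 raw: 4, 4, 7, 6, 9, 2, 4, 8, 3, 2, 9, 5, 3.
Reverse-coded (on a 0–10 scale, reversed = 10 − raw):
  item 1: 4
  item 2: 4
  item 3: 10 − 7 = 3
  item 4: 6
  item 5: 9
  item 6: 2
  item 7: 10 − 4 = 6
  item 8: 8
  item 9: 3
  item 10: 10 − 2 = 8
  item 11: 9
  item 12: 5
  item 13: 3
Sum = 4 + 4 + 3 + 6 + 9 + 2 + 6 + 8 + 3 + 8 + 9 + 5 + 3 = 70

70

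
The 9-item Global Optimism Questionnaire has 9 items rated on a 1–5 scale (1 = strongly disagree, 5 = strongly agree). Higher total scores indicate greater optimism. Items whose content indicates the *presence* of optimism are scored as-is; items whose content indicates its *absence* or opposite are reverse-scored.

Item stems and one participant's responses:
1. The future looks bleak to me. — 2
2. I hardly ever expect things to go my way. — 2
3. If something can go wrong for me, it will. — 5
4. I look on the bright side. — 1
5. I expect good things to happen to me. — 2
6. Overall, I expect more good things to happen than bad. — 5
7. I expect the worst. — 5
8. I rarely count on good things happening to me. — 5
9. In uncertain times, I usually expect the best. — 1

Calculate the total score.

20

Items 1, 2, 3, 7, 8 describe the absence/opposite of optimism → reverse-score.
reversed = (1+5) − raw = 6 − raw.
  item 1: 6 − 2 = 4
  item 2: 6 − 2 = 4
  item 3: 6 − 5 = 1
  item 4: 1
  item 5: 2
  item 6: 5
  item 7: 6 − 5 = 1
  item 8: 6 − 5 = 1
  item 9: 1
Total = 4 + 4 + 1 + 1 + 2 + 5 + 1 + 1 + 1 = 20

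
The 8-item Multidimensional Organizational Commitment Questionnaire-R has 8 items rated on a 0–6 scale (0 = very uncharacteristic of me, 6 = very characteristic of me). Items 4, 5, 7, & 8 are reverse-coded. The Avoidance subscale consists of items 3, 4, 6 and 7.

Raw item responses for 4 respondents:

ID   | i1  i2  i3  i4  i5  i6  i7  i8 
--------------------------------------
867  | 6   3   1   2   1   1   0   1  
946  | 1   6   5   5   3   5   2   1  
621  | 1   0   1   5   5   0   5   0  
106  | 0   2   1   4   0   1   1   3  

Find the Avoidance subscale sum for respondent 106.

Respondent 106 raw: 0, 2, 1, 4, 0, 1, 1, 3.
Avoidance items: 3, 4, 6, 7.
Reverse-coded (on a 0–6 scale, reversed = 6 − raw):
  item 3: 1
  item 4: 6 − 4 = 2
  item 6: 1
  item 7: 6 − 1 = 5
Sum = 1 + 2 + 1 + 5 = 9

9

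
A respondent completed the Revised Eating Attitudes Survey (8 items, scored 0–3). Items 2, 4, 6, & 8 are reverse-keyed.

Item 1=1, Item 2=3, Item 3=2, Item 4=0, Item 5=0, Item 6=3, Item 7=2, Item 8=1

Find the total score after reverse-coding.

10

Raw sum = 12. Reverse-keyed items: 2, 4, 6, 8; their raw sum = 7.
Each reversal replaces raw with 3 − raw, changing the total by 3 − 2·raw per item.
Total = 12 + 4·3 − 2·7 = 12 + 12 − 14 = 10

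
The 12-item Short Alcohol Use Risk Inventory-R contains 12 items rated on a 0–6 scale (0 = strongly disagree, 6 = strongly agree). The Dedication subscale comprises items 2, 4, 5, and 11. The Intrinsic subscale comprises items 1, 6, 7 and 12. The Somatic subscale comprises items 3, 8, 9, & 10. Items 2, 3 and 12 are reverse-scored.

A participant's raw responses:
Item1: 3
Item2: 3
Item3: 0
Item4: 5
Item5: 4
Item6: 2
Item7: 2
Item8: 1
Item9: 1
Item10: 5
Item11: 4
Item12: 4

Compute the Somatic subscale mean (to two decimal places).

Somatic items: 3, 8, 9, 10.
Of these, item 3 is reverse-scored; on a 0–6 scale, reversed = 6 − raw.
  item 3: 6 − 0 = 6
  item 8: 1
  item 9: 1
  item 10: 5
Sum = 6 + 1 + 1 + 5 = 13
Mean = 13 / 4 = 3.25

3.25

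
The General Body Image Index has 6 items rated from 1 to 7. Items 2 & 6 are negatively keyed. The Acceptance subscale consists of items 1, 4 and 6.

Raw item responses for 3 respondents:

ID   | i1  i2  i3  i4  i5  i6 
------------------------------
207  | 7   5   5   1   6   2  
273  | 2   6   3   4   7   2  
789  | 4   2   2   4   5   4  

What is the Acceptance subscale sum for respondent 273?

12

Respondent 273 raw: 2, 6, 3, 4, 7, 2.
Acceptance items: 1, 4, 6.
Reverse-coded (reversed = (1+7) − raw = 8 − raw):
  item 1: 2
  item 4: 4
  item 6: 8 − 2 = 6
Sum = 2 + 4 + 6 = 12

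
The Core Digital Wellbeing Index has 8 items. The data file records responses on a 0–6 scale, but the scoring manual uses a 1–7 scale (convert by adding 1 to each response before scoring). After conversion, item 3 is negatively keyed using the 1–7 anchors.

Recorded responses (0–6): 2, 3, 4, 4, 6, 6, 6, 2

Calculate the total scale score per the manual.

39

Convert to 1–7: 3, 4, 5, 5, 7, 7, 7, 3
Reverse-coded (reverse-coded value = 8 − response):
  item 3: 8 − 5 = 3
Scored: 3, 4, 3, 5, 7, 7, 7, 3
Total = 39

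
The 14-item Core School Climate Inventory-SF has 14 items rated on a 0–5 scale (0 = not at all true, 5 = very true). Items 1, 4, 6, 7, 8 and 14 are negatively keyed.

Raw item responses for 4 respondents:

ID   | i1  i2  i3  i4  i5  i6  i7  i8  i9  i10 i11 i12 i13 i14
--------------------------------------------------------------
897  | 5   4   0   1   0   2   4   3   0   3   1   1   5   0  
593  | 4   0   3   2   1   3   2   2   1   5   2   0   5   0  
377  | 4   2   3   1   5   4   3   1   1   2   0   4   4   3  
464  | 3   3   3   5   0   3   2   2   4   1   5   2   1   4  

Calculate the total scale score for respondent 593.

Respondent 593 raw: 4, 0, 3, 2, 1, 3, 2, 2, 1, 5, 2, 0, 5, 0.
Reverse-coded (reverse-coded value = 5 − response):
  item 1: 5 − 4 = 1
  item 2: 0
  item 3: 3
  item 4: 5 − 2 = 3
  item 5: 1
  item 6: 5 − 3 = 2
  item 7: 5 − 2 = 3
  item 8: 5 − 2 = 3
  item 9: 1
  item 10: 5
  item 11: 2
  item 12: 0
  item 13: 5
  item 14: 5 − 0 = 5
Sum = 1 + 0 + 3 + 3 + 1 + 2 + 3 + 3 + 1 + 5 + 2 + 0 + 5 + 5 = 34

34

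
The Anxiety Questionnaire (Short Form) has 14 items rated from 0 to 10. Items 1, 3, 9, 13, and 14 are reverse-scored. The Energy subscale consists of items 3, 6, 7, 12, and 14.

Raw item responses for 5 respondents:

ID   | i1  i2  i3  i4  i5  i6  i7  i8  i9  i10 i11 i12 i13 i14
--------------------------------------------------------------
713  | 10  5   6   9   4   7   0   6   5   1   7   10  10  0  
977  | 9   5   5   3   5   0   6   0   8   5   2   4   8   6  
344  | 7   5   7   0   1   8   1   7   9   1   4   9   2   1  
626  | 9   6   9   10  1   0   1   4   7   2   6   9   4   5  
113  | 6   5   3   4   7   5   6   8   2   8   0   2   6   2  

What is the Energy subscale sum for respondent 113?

Respondent 113 raw: 6, 5, 3, 4, 7, 5, 6, 8, 2, 8, 0, 2, 6, 2.
Energy items: 3, 6, 7, 12, 14.
Reverse-coded (reversed = (0+10) − raw = 10 − raw):
  item 3: 10 − 3 = 7
  item 6: 5
  item 7: 6
  item 12: 2
  item 14: 10 − 2 = 8
Sum = 7 + 5 + 6 + 2 + 8 = 28

28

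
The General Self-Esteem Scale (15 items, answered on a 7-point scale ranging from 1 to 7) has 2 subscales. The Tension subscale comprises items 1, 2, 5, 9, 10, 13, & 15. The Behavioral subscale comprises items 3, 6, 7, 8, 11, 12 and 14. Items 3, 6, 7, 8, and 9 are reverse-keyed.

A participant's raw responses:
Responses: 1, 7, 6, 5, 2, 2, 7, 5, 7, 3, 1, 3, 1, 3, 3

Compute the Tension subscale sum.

Tension items: 1, 2, 5, 9, 10, 13, 15.
Of these, item 9 is reverse-keyed; reversed = (1+7) − raw = 8 − raw.
  item 1: 1
  item 2: 7
  item 5: 2
  item 9: 8 − 7 = 1
  item 10: 3
  item 13: 1
  item 15: 3
Sum = 1 + 7 + 2 + 1 + 3 + 1 + 3 = 18

18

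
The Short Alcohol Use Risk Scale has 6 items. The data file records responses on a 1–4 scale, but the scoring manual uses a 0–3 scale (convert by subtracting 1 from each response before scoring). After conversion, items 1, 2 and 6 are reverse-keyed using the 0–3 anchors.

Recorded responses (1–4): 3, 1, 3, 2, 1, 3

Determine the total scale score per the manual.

Convert to 0–3: 2, 0, 2, 1, 0, 2
Reverse-coded (reverse-coded value = 3 − response):
  item 1: 3 − 2 = 1
  item 2: 3 − 0 = 3
  item 6: 3 − 2 = 1
Scored: 1, 3, 2, 1, 0, 1
Total = 8

8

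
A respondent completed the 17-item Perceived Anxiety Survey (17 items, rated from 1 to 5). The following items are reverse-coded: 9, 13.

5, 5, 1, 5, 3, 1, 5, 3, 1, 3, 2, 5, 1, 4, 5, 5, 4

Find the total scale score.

66

Reverse-coded items use 6 − raw:
  item 9: 6 − 1 = 5
  item 13: 6 − 1 = 5
Scored items: 5, 5, 1, 5, 3, 1, 5, 3, 5, 3, 2, 5, 5, 4, 5, 5, 4
Total = 5 + 5 + 1 + 5 + 3 + 1 + 5 + 3 + 5 + 3 + 2 + 5 + 5 + 4 + 5 + 5 + 4 = 66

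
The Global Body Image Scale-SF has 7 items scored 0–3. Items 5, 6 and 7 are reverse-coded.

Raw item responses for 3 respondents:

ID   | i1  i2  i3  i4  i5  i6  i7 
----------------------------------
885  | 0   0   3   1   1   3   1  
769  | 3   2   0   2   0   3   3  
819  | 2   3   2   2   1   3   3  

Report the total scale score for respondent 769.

10

Respondent 769 raw: 3, 2, 0, 2, 0, 3, 3.
Reverse-coded (on a 0–3 scale, reversed = 3 − raw):
  item 1: 3
  item 2: 2
  item 3: 0
  item 4: 2
  item 5: 3 − 0 = 3
  item 6: 3 − 3 = 0
  item 7: 3 − 3 = 0
Sum = 3 + 2 + 0 + 2 + 3 + 0 + 0 = 10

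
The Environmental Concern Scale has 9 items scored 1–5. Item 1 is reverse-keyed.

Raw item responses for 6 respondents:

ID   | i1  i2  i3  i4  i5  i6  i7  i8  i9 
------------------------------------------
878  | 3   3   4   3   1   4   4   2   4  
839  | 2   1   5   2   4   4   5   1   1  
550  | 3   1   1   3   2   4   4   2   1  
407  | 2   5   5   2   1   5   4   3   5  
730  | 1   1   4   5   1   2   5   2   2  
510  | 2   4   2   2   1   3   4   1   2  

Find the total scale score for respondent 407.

Respondent 407 raw: 2, 5, 5, 2, 1, 5, 4, 3, 5.
Reverse-coded (reverse-coded value = 6 − response):
  item 1: 6 − 2 = 4
  item 2: 5
  item 3: 5
  item 4: 2
  item 5: 1
  item 6: 5
  item 7: 4
  item 8: 3
  item 9: 5
Sum = 4 + 5 + 5 + 2 + 1 + 5 + 4 + 3 + 5 = 34

34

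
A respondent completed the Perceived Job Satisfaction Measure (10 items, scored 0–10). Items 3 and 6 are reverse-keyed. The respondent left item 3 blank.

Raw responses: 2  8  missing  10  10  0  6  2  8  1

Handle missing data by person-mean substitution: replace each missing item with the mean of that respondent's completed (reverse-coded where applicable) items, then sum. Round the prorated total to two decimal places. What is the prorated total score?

63.33

Reverse-coded (reverse-coded value = 10 − response):
  item 6: 10 − 0 = 10
Completed scored items (9 of 10): 2, 8, 10, 10, 10, 6, 2, 8, 1; sum = 57.
Person mean = 57 / 9 ≈ 6.3333
Prorated total = (57 / 9) × 10 = 63.33 (to 2 dp)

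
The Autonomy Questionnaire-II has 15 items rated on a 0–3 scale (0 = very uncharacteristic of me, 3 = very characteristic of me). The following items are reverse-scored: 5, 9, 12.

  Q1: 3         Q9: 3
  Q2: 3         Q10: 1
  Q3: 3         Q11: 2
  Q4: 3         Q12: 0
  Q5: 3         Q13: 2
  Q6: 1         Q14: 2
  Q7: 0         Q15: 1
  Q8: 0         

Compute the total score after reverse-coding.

24

Raw sum = 27. Reverse-scored items: 5, 9, 12; their raw sum = 6.
Each reversal replaces raw with 3 − raw, changing the total by 3 − 2·raw per item.
Total = 27 + 3·3 − 2·6 = 27 + 9 − 12 = 24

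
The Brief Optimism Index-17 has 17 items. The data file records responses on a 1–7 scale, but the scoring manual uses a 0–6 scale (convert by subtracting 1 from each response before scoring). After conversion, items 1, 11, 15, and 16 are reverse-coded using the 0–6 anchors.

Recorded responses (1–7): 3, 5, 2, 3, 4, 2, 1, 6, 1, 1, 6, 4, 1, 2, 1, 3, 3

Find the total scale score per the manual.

Convert to 0–6: 2, 4, 1, 2, 3, 1, 0, 5, 0, 0, 5, 3, 0, 1, 0, 2, 2
Reverse-coded (reversed = (0+6) − raw = 6 − raw):
  item 1: 6 − 2 = 4
  item 11: 6 − 5 = 1
  item 15: 6 − 0 = 6
  item 16: 6 − 2 = 4
Scored: 4, 4, 1, 2, 3, 1, 0, 5, 0, 0, 1, 3, 0, 1, 6, 4, 2
Total = 37

37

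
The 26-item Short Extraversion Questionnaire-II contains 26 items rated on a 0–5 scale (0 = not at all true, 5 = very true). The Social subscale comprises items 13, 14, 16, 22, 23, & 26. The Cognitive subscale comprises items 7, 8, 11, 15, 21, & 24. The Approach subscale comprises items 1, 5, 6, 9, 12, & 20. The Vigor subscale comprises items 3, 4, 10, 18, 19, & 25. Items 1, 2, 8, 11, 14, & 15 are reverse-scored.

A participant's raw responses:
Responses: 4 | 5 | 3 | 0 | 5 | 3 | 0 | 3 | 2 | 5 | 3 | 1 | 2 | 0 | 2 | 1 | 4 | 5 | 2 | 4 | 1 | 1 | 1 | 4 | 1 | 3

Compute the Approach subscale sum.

Approach items: 1, 5, 6, 9, 12, 20.
Of these, item 1 is reverse-scored; reversed = (0+5) − raw = 5 − raw.
  item 1: 5 − 4 = 1
  item 5: 5
  item 6: 3
  item 9: 2
  item 12: 1
  item 20: 4
Sum = 1 + 5 + 3 + 2 + 1 + 4 = 16

16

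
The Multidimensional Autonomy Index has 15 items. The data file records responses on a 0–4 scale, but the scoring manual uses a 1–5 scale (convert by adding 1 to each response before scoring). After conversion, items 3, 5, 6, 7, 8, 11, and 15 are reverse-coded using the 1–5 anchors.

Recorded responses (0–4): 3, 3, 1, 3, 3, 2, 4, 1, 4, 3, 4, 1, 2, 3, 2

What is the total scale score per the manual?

Convert to 1–5: 4, 4, 2, 4, 4, 3, 5, 2, 5, 4, 5, 2, 3, 4, 3
Reverse-coded (reversed = (1+5) − raw = 6 − raw):
  item 3: 6 − 2 = 4
  item 5: 6 − 4 = 2
  item 6: 6 − 3 = 3
  item 7: 6 − 5 = 1
  item 8: 6 − 2 = 4
  item 11: 6 − 5 = 1
  item 15: 6 − 3 = 3
Scored: 4, 4, 4, 4, 2, 3, 1, 4, 5, 4, 1, 2, 3, 4, 3
Total = 48

48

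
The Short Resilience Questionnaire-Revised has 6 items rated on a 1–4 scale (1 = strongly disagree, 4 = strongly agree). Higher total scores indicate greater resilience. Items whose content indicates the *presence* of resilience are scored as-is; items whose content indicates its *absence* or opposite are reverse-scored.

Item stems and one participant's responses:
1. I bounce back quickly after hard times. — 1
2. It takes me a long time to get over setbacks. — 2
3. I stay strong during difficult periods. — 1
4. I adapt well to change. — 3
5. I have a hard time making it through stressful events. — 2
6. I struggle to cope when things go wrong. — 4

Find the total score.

12

Items 2, 5, 6 describe the absence/opposite of resilience → reverse-score.
reverse-coded value = 5 − response.
  item 1: 1
  item 2: 5 − 2 = 3
  item 3: 1
  item 4: 3
  item 5: 5 − 2 = 3
  item 6: 5 − 4 = 1
Total = 1 + 3 + 1 + 3 + 3 + 1 = 12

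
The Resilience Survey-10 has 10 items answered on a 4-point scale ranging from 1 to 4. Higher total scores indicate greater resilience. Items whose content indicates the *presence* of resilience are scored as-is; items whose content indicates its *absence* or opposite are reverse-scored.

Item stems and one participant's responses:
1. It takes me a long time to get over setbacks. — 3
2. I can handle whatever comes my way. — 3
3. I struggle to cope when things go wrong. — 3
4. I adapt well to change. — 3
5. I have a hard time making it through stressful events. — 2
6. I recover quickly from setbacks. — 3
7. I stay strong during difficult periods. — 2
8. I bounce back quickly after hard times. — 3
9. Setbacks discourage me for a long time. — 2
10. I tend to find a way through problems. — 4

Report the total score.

28

Items 1, 3, 5, 9 describe the absence/opposite of resilience → reverse-score.
reversed = (1+4) − raw = 5 − raw.
  item 1: 5 − 3 = 2
  item 2: 3
  item 3: 5 − 3 = 2
  item 4: 3
  item 5: 5 − 2 = 3
  item 6: 3
  item 7: 2
  item 8: 3
  item 9: 5 − 2 = 3
  item 10: 4
Total = 2 + 3 + 2 + 3 + 3 + 3 + 2 + 3 + 3 + 4 = 28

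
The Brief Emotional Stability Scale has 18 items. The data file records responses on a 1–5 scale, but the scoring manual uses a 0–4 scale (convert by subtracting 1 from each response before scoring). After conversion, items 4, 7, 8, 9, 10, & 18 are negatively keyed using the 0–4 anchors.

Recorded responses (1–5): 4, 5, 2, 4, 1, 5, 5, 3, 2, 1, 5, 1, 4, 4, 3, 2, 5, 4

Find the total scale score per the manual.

40

Convert to 0–4: 3, 4, 1, 3, 0, 4, 4, 2, 1, 0, 4, 0, 3, 3, 2, 1, 4, 3
Reverse-coded (on a 0–4 scale, reversed = 4 − raw):
  item 4: 4 − 3 = 1
  item 7: 4 − 4 = 0
  item 8: 4 − 2 = 2
  item 9: 4 − 1 = 3
  item 10: 4 − 0 = 4
  item 18: 4 − 3 = 1
Scored: 3, 4, 1, 1, 0, 4, 0, 2, 3, 4, 4, 0, 3, 3, 2, 1, 4, 1
Total = 40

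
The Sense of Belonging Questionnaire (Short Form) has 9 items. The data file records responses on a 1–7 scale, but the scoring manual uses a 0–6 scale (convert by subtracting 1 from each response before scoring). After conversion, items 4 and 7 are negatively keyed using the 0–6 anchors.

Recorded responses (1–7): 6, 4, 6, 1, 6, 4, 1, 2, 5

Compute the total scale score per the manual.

38

Convert to 0–6: 5, 3, 5, 0, 5, 3, 0, 1, 4
Reverse-coded (reverse-coded value = 6 − response):
  item 4: 6 − 0 = 6
  item 7: 6 − 0 = 6
Scored: 5, 3, 5, 6, 5, 3, 6, 1, 4
Total = 38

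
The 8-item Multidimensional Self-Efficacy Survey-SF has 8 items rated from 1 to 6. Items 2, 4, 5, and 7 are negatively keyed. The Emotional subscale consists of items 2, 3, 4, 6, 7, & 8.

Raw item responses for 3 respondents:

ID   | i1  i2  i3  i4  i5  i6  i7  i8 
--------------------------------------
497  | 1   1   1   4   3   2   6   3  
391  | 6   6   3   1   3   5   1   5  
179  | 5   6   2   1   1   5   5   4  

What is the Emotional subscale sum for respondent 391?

Respondent 391 raw: 6, 6, 3, 1, 3, 5, 1, 5.
Emotional items: 2, 3, 4, 6, 7, 8.
Reverse-coded (on a 1–6 scale, reversed = 7 − raw):
  item 2: 7 − 6 = 1
  item 3: 3
  item 4: 7 − 1 = 6
  item 6: 5
  item 7: 7 − 1 = 6
  item 8: 5
Sum = 1 + 3 + 6 + 5 + 6 + 5 = 26

26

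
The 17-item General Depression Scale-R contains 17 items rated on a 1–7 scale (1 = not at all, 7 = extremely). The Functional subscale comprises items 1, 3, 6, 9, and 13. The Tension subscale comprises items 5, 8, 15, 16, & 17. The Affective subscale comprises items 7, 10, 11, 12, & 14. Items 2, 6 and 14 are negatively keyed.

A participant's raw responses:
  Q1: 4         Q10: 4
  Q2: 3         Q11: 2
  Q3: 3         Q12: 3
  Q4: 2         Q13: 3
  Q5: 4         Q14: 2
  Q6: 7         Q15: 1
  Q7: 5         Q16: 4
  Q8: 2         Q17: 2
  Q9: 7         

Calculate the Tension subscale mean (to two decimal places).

Tension items: 5, 8, 15, 16, 17.
  item 5: 4
  item 8: 2
  item 15: 1
  item 16: 4
  item 17: 2
Sum = 4 + 2 + 1 + 4 + 2 = 13
Mean = 13 / 5 = 2.60

2.60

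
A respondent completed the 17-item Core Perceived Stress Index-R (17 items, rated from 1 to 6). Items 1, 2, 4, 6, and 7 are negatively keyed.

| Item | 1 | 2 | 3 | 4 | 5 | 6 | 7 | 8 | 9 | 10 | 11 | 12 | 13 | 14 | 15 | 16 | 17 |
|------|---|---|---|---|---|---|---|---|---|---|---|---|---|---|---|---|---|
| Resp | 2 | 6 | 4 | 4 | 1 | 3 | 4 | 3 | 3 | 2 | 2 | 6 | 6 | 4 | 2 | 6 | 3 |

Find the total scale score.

Negatively keyed items use 7 − raw:
  item 1: 7 − 2 = 5
  item 2: 7 − 6 = 1
  item 4: 7 − 4 = 3
  item 6: 7 − 3 = 4
  item 7: 7 − 4 = 3
After reverse-coding: 5, 1, 4, 3, 1, 4, 3, 3, 3, 2, 2, 6, 6, 4, 2, 6, 3
Total = 5 + 1 + 4 + 3 + 1 + 4 + 3 + 3 + 3 + 2 + 2 + 6 + 6 + 4 + 2 + 6 + 3 = 58

58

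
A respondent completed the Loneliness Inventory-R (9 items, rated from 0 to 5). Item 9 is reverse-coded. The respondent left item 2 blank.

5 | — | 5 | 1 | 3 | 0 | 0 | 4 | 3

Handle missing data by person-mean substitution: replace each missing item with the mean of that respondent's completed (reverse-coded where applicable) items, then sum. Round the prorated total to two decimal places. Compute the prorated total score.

Reverse-coded (on a 0–5 scale, reversed = 5 − raw):
  item 9: 5 − 3 = 2
Completed scored items (8 of 9): 5, 5, 1, 3, 0, 0, 4, 2; sum = 20.
Person mean = 20 / 8 ≈ 2.5000
Prorated total = (20 / 8) × 9 = 22.50 (to 2 dp)

22.50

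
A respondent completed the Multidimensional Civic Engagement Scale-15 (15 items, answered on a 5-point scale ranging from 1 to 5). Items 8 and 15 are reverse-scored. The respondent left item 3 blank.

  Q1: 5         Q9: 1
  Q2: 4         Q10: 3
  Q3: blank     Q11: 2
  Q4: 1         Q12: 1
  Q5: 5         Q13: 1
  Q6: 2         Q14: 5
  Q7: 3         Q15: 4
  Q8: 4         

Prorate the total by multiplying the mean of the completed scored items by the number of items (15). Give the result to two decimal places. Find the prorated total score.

39.64

Reverse-coded (reversed = (1+5) − raw = 6 − raw):
  item 8: 6 − 4 = 2
  item 15: 6 − 4 = 2
Completed scored items (14 of 15): 5, 4, 1, 5, 2, 3, 2, 1, 3, 2, 1, 1, 5, 2; sum = 37.
Person mean = 37 / 14 ≈ 2.6429
Prorated total = (37 / 14) × 15 = 39.64 (to 2 dp)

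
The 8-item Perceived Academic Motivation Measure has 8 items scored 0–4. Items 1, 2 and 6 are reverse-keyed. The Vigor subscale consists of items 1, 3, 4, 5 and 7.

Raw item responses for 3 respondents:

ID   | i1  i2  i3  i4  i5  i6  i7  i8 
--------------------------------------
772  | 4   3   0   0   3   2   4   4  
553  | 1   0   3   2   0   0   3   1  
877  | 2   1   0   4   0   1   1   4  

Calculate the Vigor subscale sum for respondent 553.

Respondent 553 raw: 1, 0, 3, 2, 0, 0, 3, 1.
Vigor items: 1, 3, 4, 5, 7.
Reverse-coded (reversed = (0+4) − raw = 4 − raw):
  item 1: 4 − 1 = 3
  item 3: 3
  item 4: 2
  item 5: 0
  item 7: 3
Sum = 3 + 3 + 2 + 0 + 3 = 11

11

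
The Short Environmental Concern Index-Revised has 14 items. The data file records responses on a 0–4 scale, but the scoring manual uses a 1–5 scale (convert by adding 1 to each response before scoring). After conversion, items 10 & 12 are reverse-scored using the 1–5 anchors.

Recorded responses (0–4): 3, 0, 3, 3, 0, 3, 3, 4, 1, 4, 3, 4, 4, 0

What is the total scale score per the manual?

41

Convert to 1–5: 4, 1, 4, 4, 1, 4, 4, 5, 2, 5, 4, 5, 5, 1
Reverse-coded (on a 1–5 scale, reversed = 6 − raw):
  item 10: 6 − 5 = 1
  item 12: 6 − 5 = 1
Scored: 4, 1, 4, 4, 1, 4, 4, 5, 2, 1, 4, 1, 5, 1
Total = 41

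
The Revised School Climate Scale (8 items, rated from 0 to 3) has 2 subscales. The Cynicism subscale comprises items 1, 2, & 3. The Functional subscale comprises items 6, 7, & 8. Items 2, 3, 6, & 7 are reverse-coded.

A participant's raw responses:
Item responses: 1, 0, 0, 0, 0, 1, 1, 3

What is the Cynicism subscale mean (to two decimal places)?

2.33

Cynicism items: 1, 2, 3.
Of these, items 2 and 3 are reverse-coded; reverse-coded value = 3 − response.
  item 1: 1
  item 2: 3 − 0 = 3
  item 3: 3 − 0 = 3
Sum = 1 + 3 + 3 = 7
Mean = 7 / 3 = 2.33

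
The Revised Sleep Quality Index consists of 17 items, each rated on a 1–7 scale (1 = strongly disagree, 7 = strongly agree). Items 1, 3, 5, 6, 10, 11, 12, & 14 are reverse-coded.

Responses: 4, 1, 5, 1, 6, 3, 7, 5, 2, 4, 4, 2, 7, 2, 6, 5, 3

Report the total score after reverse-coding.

Raw sum = 67. Reverse-coded items: 1, 3, 5, 6, 10, 11, 12, 14; their raw sum = 30.
Each reversal replaces raw with 8 − raw, changing the total by 8 − 2·raw per item.
Total = 67 + 8·8 − 2·30 = 67 + 64 − 60 = 71

71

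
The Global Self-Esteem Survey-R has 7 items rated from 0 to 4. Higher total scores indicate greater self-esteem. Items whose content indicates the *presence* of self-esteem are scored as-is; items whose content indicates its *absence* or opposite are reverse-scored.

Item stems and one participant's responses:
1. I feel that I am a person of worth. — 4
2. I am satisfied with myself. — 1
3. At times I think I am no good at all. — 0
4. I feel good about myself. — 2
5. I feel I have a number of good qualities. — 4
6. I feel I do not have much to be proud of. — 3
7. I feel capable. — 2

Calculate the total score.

18

Items 3, 6 describe the absence/opposite of self-esteem → reverse-score.
on a 0–4 scale, reversed = 4 − raw.
  item 1: 4
  item 2: 1
  item 3: 4 − 0 = 4
  item 4: 2
  item 5: 4
  item 6: 4 − 3 = 1
  item 7: 2
Total = 4 + 1 + 4 + 2 + 4 + 1 + 2 = 18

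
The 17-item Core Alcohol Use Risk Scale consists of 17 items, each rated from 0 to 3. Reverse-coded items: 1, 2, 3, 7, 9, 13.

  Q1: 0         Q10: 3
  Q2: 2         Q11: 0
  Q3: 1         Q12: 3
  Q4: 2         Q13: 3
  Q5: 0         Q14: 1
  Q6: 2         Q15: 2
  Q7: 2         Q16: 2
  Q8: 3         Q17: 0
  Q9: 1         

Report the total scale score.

Raw sum = 27. Reverse-coded items: 1, 2, 3, 7, 9, 13; their raw sum = 9.
Each reversal replaces raw with 3 − raw, changing the total by 3 − 2·raw per item.
Total = 27 + 6·3 − 2·9 = 27 + 18 − 18 = 27

27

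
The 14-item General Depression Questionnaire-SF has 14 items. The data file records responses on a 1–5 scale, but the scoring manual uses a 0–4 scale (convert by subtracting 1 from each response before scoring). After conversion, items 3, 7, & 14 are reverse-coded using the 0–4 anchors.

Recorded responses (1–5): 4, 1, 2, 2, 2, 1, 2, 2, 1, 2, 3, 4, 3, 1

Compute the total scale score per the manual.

Convert to 0–4: 3, 0, 1, 1, 1, 0, 1, 1, 0, 1, 2, 3, 2, 0
Reverse-coded (reversed = (0+4) − raw = 4 − raw):
  item 3: 4 − 1 = 3
  item 7: 4 − 1 = 3
  item 14: 4 − 0 = 4
Scored: 3, 0, 3, 1, 1, 0, 3, 1, 0, 1, 2, 3, 2, 4
Total = 24

24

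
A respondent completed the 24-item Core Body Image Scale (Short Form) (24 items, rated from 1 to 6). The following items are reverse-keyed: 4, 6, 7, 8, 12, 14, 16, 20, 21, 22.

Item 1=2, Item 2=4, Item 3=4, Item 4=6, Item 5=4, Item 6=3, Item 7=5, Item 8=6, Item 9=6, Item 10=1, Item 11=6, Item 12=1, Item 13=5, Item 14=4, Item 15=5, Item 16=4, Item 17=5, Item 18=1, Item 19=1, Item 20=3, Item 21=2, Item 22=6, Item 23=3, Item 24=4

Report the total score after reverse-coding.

Reversing items 4, 6, 7, 8, 12, 14, 16, 20, 21, & 22 with 7 − raw:
Total = 2 + 4 + 4 + (7−6) + 4 + (7−3) + (7−5) + (7−6) + 6 + 1 + 6 + (7−1) + 5 + (7−4) + 5 + (7−4) + 5 + 1 + 1 + (7−3) + (7−2) + (7−6) + 3 + 4
      = 2 + 4 + 4 + 1 + 4 + 4 + 2 + 1 + 6 + 1 + 6 + 6 + 5 + 3 + 5 + 3 + 5 + 1 + 1 + 4 + 5 + 1 + 3 + 4 = 81

81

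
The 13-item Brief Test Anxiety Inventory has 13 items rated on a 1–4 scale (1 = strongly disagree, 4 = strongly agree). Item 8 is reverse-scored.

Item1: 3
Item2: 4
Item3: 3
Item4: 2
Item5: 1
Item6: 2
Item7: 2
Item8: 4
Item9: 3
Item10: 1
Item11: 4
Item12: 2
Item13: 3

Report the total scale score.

Reversing item 8 with 5 − raw:
Total = 3 + 4 + 3 + 2 + 1 + 2 + 2 + (5−4) + 3 + 1 + 4 + 2 + 3
      = 3 + 4 + 3 + 2 + 1 + 2 + 2 + 1 + 3 + 1 + 4 + 2 + 3 = 31

31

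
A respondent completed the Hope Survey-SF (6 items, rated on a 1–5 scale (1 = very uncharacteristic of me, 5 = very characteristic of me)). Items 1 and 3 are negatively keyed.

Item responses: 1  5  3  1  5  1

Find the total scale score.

20

Negatively keyed items use 6 − raw:
  item 1: 6 − 1 = 5
  item 3: 6 − 3 = 3
Scored responses: 5, 5, 3, 1, 5, 1
Total = 5 + 5 + 3 + 1 + 5 + 1 = 20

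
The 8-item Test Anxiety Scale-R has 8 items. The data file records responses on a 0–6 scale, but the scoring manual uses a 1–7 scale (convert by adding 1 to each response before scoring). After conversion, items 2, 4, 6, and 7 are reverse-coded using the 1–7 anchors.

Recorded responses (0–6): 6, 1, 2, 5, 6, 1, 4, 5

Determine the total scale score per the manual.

Convert to 1–7: 7, 2, 3, 6, 7, 2, 5, 6
Reverse-coded (on a 1–7 scale, reversed = 8 − raw):
  item 2: 8 − 2 = 6
  item 4: 8 − 6 = 2
  item 6: 8 − 2 = 6
  item 7: 8 − 5 = 3
Scored: 7, 6, 3, 2, 7, 6, 3, 6
Total = 40

40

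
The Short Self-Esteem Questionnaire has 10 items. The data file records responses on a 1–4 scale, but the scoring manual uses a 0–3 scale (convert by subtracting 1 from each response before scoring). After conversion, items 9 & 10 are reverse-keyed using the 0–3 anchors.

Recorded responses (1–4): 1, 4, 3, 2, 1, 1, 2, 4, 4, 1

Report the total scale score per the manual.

13

Convert to 0–3: 0, 3, 2, 1, 0, 0, 1, 3, 3, 0
Reverse-coded (reversed = (0+3) − raw = 3 − raw):
  item 9: 3 − 3 = 0
  item 10: 3 − 0 = 3
Scored: 0, 3, 2, 1, 0, 0, 1, 3, 0, 3
Total = 13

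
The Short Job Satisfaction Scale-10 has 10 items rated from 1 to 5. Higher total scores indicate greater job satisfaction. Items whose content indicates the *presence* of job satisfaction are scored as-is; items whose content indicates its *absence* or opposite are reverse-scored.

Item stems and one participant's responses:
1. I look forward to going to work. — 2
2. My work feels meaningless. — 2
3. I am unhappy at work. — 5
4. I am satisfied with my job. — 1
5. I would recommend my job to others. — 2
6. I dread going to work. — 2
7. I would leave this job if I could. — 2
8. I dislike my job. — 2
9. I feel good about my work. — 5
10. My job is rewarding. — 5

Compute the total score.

32

Items 2, 3, 6, 7, 8 describe the absence/opposite of job satisfaction → reverse-score.
on a 1–5 scale, reversed = 6 − raw.
  item 1: 2
  item 2: 6 − 2 = 4
  item 3: 6 − 5 = 1
  item 4: 1
  item 5: 2
  item 6: 6 − 2 = 4
  item 7: 6 − 2 = 4
  item 8: 6 − 2 = 4
  item 9: 5
  item 10: 5
Total = 2 + 4 + 1 + 1 + 2 + 4 + 4 + 4 + 5 + 5 = 32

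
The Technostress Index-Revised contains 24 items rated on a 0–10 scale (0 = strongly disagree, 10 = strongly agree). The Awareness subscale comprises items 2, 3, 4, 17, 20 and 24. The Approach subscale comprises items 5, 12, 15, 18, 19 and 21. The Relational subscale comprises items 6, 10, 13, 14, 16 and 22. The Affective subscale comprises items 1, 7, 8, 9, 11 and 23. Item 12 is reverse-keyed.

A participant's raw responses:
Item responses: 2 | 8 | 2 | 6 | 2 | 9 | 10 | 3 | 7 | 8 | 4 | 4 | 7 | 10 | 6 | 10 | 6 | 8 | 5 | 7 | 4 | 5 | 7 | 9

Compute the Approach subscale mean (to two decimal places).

5.17

Approach items: 5, 12, 15, 18, 19, 21.
Of these, item 12 is reverse-keyed; reverse-coded value = 10 − response.
  item 5: 2
  item 12: 10 − 4 = 6
  item 15: 6
  item 18: 8
  item 19: 5
  item 21: 4
Sum = 2 + 6 + 6 + 8 + 5 + 4 = 31
Mean = 31 / 6 = 5.17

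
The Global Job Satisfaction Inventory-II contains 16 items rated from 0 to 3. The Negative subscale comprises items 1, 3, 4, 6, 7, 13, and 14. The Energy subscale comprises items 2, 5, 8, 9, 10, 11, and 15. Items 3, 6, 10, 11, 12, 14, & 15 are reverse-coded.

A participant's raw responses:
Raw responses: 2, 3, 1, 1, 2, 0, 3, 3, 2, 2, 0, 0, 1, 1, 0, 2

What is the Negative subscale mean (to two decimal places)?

2.00

Negative items: 1, 3, 4, 6, 7, 13, 14.
Of these, items 3, 6 and 14 are reverse-coded; reversed = (0+3) − raw = 3 − raw.
  item 1: 2
  item 3: 3 − 1 = 2
  item 4: 1
  item 6: 3 − 0 = 3
  item 7: 3
  item 13: 1
  item 14: 3 − 1 = 2
Sum = 2 + 2 + 1 + 3 + 3 + 1 + 2 = 14
Mean = 14 / 7 = 2.00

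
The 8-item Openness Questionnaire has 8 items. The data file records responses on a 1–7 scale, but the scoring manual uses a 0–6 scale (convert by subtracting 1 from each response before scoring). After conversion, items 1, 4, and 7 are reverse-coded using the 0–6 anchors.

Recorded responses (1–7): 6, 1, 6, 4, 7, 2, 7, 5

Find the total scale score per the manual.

20

Convert to 0–6: 5, 0, 5, 3, 6, 1, 6, 4
Reverse-coded (on a 0–6 scale, reversed = 6 − raw):
  item 1: 6 − 5 = 1
  item 4: 6 − 3 = 3
  item 7: 6 − 6 = 0
Scored: 1, 0, 5, 3, 6, 1, 0, 4
Total = 20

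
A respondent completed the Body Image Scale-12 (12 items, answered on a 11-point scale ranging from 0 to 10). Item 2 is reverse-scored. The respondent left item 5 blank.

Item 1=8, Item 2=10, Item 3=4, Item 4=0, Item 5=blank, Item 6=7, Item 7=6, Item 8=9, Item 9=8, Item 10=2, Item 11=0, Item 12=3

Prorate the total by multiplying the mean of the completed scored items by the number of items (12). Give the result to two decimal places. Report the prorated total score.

Reverse-coded (reverse-coded value = 10 − response):
  item 2: 10 − 10 = 0
Completed scored items (11 of 12): 8, 0, 4, 0, 7, 6, 9, 8, 2, 0, 3; sum = 47.
Person mean = 47 / 11 ≈ 4.2727
Prorated total = (47 / 11) × 12 = 51.27 (to 2 dp)

51.27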